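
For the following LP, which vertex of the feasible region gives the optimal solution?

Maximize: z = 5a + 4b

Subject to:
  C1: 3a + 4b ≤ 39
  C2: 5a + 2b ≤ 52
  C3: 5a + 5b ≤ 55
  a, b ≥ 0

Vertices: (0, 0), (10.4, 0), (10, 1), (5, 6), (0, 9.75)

Evaluate the objective at each vertex of the feasible region:
  z(0, 0) = 0
  z(10.4, 0) = 52
  z(10, 1) = 54  ←
  z(5, 6) = 49
  z(0, 9.75) = 39
The maximum is at a = 10, b = 1.

(10, 1)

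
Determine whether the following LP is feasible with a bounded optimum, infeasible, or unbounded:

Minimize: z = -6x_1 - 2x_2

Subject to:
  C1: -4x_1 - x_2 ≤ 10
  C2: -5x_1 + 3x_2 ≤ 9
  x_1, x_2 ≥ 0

Unbounded (objective can decrease without bound)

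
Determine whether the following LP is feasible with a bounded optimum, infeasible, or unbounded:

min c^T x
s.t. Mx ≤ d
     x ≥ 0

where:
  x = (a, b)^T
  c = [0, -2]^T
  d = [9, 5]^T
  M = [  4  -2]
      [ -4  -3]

Unbounded (objective can decrease without bound)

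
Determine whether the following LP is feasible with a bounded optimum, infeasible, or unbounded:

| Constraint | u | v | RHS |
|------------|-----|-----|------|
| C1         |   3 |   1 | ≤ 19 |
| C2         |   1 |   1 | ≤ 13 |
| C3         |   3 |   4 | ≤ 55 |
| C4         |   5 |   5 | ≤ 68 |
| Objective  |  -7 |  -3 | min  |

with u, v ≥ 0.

Feasible with a bounded optimal solution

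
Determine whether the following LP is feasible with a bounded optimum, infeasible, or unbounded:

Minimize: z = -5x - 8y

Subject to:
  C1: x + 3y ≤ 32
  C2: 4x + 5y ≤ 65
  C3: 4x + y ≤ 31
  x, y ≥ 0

Feasible with a bounded optimal solution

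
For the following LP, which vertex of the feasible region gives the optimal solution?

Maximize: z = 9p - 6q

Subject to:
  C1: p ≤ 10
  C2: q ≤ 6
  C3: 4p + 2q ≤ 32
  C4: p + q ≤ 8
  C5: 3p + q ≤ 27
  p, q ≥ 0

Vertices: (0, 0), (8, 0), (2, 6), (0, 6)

Evaluate the objective at each vertex of the feasible region:
  z(0, 0) = 0
  z(8, 0) = 72  ←
  z(2, 6) = -18
  z(0, 6) = -36
The maximum is at p = 8, q = 0.

(8, 0)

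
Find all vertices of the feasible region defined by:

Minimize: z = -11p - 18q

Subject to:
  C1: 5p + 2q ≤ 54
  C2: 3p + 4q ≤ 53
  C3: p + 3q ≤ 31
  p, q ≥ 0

(0, 0), (10.8, 0), (7.857, 7.357), (7, 8), (0, 10.33)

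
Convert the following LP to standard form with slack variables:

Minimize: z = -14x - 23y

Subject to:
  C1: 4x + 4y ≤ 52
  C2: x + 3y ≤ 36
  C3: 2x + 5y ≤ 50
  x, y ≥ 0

min z = -14x - 23y

s.t.
  4x + 4y + s1 = 52
  x + 3y + s2 = 36
  2x + 5y + s3 = 50
  x, y, s1, s2, s3 ≥ 0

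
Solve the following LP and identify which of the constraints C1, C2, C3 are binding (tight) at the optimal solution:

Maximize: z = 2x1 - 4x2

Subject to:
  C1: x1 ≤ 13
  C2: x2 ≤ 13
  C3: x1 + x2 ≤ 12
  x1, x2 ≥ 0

At x1 = 12, x2 = 0, compute slack b - a·x for each constraint:
  C1: 13 − 12 = 1  (slack)
  C2: 13 − 0 = 13  (slack)
  C3: 12 − 12 = 0  (binding)

Optimal: x1 = 12, x2 = 0
Binding: C3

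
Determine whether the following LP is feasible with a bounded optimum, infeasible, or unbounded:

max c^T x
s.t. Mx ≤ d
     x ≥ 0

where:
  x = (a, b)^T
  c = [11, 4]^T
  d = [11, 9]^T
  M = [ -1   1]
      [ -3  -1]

Unbounded (objective can increase without bound)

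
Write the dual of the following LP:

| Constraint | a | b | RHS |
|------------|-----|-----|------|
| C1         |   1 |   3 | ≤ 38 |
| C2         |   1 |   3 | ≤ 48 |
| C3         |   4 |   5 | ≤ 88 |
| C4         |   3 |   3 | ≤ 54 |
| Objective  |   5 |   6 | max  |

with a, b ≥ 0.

Primal max cᵀx s.t. Ax ≤ b, x ≥ 0  →  Dual min bᵀy s.t. Aᵀy ≥ c, y ≥ 0.

Minimize: z = 38y1 + 48y2 + 88y3 + 54y4

Subject to:
  y1 + y2 + 4y3 + 3y4 ≥ 5
  3y1 + 3y2 + 5y3 + 3y4 ≥ 6
  y1, y2, y3, y4 ≥ 0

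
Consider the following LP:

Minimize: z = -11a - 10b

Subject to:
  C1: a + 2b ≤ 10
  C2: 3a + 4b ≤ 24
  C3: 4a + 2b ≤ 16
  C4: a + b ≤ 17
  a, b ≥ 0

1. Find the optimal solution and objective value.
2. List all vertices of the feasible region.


1. a = 2, b = 4, z = -62
2. (0, 0), (4, 0), (2, 4), (0, 5)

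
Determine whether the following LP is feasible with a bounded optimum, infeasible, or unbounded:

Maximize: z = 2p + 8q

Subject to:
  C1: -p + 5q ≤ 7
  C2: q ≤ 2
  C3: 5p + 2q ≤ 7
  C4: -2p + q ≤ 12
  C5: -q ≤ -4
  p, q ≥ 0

Infeasible (no feasible solution exists)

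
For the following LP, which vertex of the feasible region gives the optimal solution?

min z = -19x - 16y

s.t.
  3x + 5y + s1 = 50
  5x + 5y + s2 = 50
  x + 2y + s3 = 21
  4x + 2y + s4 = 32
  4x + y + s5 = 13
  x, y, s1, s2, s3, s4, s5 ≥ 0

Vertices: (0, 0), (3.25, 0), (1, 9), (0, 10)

Evaluate the objective at each vertex of the feasible region:
  z(0, 0) = 0
  z(3.25, 0) = -61.75
  z(1, 9) = -163  ←
  z(0, 10) = -160
The minimum is at x = 1, y = 9.

(1, 9)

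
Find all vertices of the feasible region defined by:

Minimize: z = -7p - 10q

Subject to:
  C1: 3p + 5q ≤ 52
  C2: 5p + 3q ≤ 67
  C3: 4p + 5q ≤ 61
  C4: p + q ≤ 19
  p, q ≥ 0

(0, 0), (13.4, 0), (11.69, 2.846), (9, 5), (0, 10.4)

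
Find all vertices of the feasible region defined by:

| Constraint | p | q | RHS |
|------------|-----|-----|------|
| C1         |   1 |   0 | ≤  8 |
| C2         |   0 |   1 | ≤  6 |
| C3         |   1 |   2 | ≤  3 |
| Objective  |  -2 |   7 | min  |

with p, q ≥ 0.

(0, 0), (3, 0), (0, 1.5)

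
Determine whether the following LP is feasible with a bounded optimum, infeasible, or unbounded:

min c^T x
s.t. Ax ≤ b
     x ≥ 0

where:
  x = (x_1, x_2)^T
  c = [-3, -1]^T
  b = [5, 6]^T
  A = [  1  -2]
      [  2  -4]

Unbounded (objective can decrease without bound)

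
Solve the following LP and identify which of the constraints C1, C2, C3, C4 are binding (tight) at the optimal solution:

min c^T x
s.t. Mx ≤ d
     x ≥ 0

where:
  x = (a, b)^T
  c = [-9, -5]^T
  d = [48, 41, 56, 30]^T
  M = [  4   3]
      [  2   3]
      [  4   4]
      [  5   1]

At a = 4, b = 10, compute slack b - a·x for each constraint:
  C1: 48 − 46 = 2  (slack)
  C2: 41 − 38 = 3  (slack)
  C3: 56 − 56 = 0  (binding)
  C4: 30 − 30 = 0  (binding)

Optimal: a = 4, b = 10
Binding: C3, C4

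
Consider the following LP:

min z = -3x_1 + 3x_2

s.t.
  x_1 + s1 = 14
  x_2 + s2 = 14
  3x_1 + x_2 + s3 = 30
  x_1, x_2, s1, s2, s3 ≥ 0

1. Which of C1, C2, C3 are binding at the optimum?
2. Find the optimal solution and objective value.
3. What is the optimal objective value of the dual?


1. C3
2. x_1 = 10, x_2 = 0, z = -30
3. -30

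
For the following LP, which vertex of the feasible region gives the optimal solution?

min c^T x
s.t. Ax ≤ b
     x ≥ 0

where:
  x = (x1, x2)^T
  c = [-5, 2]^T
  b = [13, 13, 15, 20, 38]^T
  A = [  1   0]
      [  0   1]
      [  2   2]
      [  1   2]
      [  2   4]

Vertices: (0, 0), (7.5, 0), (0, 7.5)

Evaluate the objective at each vertex of the feasible region:
  z(0, 0) = 0
  z(7.5, 0) = -37.5  ←
  z(0, 7.5) = 15
The minimum is at x1 = 7.5, x2 = 0.

(7.5, 0)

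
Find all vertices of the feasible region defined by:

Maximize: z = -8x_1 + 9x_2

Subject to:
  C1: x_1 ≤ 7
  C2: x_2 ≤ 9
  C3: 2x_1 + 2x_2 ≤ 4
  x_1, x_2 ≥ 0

(0, 0), (2, 0), (0, 2)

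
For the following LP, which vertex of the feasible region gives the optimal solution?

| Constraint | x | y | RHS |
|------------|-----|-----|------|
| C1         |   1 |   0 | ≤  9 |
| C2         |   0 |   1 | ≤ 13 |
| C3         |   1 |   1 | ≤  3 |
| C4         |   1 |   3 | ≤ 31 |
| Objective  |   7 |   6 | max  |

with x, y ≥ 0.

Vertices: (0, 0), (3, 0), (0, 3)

Evaluate the objective at each vertex of the feasible region:
  z(0, 0) = 0
  z(3, 0) = 21  ←
  z(0, 3) = 18
The maximum is at x = 3, y = 0.

(3, 0)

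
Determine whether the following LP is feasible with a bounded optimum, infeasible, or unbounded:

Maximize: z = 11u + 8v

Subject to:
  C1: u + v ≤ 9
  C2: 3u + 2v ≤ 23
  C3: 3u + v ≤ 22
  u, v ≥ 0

Feasible with a bounded optimal solution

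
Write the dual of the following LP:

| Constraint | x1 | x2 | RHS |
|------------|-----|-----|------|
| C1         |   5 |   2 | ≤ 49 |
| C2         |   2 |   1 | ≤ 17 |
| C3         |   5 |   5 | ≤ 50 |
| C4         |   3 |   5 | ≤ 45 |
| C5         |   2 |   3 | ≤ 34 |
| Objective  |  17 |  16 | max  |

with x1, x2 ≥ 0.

Primal max cᵀx s.t. Ax ≤ b, x ≥ 0  →  Dual min bᵀy s.t. Aᵀy ≥ c, y ≥ 0.

Minimize: z = 49y1 + 17y2 + 50y3 + 45y4 + 34y5

Subject to:
  5y1 + 2y2 + 5y3 + 3y4 + 2y5 ≥ 17
  2y1 + y2 + 5y3 + 5y4 + 3y5 ≥ 16
  y1, y2, y3, y4, y5 ≥ 0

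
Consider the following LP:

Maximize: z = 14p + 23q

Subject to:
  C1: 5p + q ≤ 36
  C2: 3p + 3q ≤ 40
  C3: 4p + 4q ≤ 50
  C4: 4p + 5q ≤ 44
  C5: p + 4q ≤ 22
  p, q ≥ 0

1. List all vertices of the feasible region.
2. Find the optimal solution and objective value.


1. (0, 0), (7.2, 0), (6.476, 3.619), (6, 4), (0, 5.5)
2. p = 6, q = 4, z = 176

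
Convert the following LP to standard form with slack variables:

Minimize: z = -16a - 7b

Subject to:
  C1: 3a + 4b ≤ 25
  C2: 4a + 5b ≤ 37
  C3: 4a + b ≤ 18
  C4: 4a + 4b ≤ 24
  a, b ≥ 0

min z = -16a - 7b

s.t.
  3a + 4b + s1 = 25
  4a + 5b + s2 = 37
  4a + b + s3 = 18
  4a + 4b + s4 = 24
  a, b, s1, s2, s3, s4 ≥ 0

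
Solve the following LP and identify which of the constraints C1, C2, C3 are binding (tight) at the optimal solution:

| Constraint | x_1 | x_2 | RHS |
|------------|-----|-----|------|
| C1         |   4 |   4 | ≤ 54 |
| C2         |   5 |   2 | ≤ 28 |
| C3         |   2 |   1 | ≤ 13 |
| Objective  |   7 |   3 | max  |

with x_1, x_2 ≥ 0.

At x_1 = 2, x_2 = 9, compute slack b - a·x for each constraint:
  C1: 54 − 44 = 10  (slack)
  C2: 28 − 28 = 0  (binding)
  C3: 13 − 13 = 0  (binding)

Optimal: x_1 = 2, x_2 = 9
Binding: C2, C3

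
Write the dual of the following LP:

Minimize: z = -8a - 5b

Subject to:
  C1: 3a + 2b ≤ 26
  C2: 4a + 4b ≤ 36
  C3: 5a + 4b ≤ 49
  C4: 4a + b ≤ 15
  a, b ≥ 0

Primal min cᵀx s.t. Ax ≤ b, x ≥ 0  →  Dual max −bᵀy s.t. Aᵀy ≥ −c, y ≥ 0.

Maximize: z = -26y1 - 36y2 - 49y3 - 15y4

Subject to:
  3y1 + 4y2 + 5y3 + 4y4 ≥ 8
  2y1 + 4y2 + 4y3 + y4 ≥ 5
  y1, y2, y3, y4 ≥ 0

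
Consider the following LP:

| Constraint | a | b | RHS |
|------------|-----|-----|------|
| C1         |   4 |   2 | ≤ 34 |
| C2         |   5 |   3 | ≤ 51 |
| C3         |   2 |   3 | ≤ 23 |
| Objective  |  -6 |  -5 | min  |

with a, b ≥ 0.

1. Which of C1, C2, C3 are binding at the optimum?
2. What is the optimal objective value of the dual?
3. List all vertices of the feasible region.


1. C1, C3
2. -57
3. (0, 0), (8.5, 0), (7, 3), (0, 7.667)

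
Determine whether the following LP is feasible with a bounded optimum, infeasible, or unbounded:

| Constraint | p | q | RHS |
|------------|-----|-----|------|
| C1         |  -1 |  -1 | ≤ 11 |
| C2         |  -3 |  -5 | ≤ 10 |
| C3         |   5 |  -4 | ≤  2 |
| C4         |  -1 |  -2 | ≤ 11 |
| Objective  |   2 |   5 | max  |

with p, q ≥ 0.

Unbounded (objective can increase without bound)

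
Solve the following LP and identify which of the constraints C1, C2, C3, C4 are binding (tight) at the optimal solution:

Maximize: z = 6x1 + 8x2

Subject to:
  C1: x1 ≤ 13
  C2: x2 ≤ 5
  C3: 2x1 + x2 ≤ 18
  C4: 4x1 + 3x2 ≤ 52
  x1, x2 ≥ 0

At x1 = 6.5, x2 = 5, compute slack b - a·x for each constraint:
  C1: 13 − 6.5 = 6.5  (slack)
  C2: 5 − 5 = 0  (binding)
  C3: 18 − 18 = 0  (binding)
  C4: 52 − 41 = 11  (slack)

Optimal: x1 = 6.5, x2 = 5
Binding: C2, C3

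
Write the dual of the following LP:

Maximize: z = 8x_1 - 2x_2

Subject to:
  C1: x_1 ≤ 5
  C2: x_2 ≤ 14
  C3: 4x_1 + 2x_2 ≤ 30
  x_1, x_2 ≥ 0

Primal max cᵀx s.t. Ax ≤ b, x ≥ 0  →  Dual min bᵀy s.t. Aᵀy ≥ c, y ≥ 0.

Minimize: z = 5y1 + 14y2 + 30y3

Subject to:
  y1 + 4y3 ≥ 8
  y2 + 2y3 ≥ -2
  y1, y2, y3 ≥ 0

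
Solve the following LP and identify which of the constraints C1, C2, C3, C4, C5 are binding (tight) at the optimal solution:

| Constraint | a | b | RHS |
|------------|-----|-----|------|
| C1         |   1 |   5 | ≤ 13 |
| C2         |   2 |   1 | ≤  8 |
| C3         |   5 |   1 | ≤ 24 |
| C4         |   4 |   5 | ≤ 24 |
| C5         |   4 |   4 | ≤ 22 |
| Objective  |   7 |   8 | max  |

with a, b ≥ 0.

At a = 3, b = 2, compute slack b - a·x for each constraint:
  C1: 13 − 13 = 0  (binding)
  C2: 8 − 8 = 0  (binding)
  C3: 24 − 17 = 7  (slack)
  C4: 24 − 22 = 2  (slack)
  C5: 22 − 20 = 2  (slack)

Optimal: a = 3, b = 2
Binding: C1, C2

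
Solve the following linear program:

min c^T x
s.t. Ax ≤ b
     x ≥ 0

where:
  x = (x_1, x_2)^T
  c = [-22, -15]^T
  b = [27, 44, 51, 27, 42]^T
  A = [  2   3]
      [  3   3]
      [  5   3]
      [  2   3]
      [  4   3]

Evaluate the objective at each vertex of the feasible region:
  z(0, 0) = 0
  z(10.2, 0) = -224.4
  z(9, 2) = -228  ←
  z(7.5, 4) = -225
  z(0, 9) = -135
The minimum is at x_1 = 9, x_2 = 2.

x_1 = 9, x_2 = 2, z = -228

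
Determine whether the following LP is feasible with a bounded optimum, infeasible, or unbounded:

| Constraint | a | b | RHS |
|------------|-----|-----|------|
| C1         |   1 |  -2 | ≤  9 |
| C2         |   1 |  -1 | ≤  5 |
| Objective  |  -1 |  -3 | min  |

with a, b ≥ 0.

Unbounded (objective can decrease without bound)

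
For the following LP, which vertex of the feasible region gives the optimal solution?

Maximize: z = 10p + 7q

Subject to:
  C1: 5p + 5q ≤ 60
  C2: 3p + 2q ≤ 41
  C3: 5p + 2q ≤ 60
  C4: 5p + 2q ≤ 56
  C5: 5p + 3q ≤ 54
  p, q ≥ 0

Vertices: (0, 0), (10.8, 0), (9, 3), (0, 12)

Evaluate the objective at each vertex of the feasible region:
  z(0, 0) = 0
  z(10.8, 0) = 108
  z(9, 3) = 111  ←
  z(0, 12) = 84
The maximum is at p = 9, q = 3.

(9, 3)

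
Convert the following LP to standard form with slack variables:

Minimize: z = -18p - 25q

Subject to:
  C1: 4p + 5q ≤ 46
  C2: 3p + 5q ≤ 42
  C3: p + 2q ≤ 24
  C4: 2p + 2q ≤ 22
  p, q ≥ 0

min z = -18p - 25q

s.t.
  4p + 5q + s1 = 46
  3p + 5q + s2 = 42
  p + 2q + s3 = 24
  2p + 2q + s4 = 22
  p, q, s1, s2, s3, s4 ≥ 0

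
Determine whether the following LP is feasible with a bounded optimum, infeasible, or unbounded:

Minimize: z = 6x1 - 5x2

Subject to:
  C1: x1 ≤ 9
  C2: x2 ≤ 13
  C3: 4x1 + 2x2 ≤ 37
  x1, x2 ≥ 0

Feasible with a bounded optimal solution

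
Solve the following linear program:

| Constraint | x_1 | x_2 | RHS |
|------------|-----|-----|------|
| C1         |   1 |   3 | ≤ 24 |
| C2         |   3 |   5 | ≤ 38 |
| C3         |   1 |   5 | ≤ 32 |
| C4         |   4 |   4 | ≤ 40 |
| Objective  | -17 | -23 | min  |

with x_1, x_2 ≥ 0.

Evaluate the objective at each vertex of the feasible region:
  z(0, 0) = 0
  z(10, 0) = -170
  z(6, 4) = -194  ←
  z(3, 5.8) = -184.4
  z(0, 6.4) = -147.2
The minimum is at x_1 = 6, x_2 = 4.

x_1 = 6, x_2 = 4, z = -194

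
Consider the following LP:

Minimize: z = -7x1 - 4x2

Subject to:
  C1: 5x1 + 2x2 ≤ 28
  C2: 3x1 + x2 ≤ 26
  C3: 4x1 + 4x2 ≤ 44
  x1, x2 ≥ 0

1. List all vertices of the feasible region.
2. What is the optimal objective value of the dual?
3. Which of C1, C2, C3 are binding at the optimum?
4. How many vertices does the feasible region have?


1. (0, 0), (5.6, 0), (2, 9), (0, 11)
2. -50
3. C1, C3
4. 4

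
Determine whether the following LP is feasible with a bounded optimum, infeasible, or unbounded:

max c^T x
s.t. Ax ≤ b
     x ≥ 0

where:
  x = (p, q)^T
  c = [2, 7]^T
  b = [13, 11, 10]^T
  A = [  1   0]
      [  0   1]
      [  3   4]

Feasible with a bounded optimal solution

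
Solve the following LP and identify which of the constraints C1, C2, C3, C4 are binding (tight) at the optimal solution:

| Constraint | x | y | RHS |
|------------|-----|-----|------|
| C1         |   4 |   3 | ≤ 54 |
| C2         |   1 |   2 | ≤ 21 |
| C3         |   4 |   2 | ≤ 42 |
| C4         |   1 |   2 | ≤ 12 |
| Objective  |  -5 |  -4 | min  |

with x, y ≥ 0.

At x = 10, y = 1, compute slack b - a·x for each constraint:
  C1: 54 − 43 = 11  (slack)
  C2: 21 − 12 = 9  (slack)
  C3: 42 − 42 = 0  (binding)
  C4: 12 − 12 = 0  (binding)

Optimal: x = 10, y = 1
Binding: C3, C4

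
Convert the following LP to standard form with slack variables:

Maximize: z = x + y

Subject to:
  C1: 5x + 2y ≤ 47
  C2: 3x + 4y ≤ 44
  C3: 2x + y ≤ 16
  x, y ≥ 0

max z = x + y

s.t.
  5x + 2y + s1 = 47
  3x + 4y + s2 = 44
  2x + y + s3 = 16
  x, y, s1, s2, s3 ≥ 0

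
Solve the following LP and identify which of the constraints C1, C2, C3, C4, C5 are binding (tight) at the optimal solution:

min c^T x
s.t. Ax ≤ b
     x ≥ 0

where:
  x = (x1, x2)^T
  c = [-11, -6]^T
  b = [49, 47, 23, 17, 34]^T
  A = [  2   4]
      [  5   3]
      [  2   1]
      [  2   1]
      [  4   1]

At x1 = 4, x2 = 9, compute slack b - a·x for each constraint:
  C1: 49 − 44 = 5  (slack)
  C2: 47 − 47 = 0  (binding)
  C3: 23 − 17 = 6  (slack)
  C4: 17 − 17 = 0  (binding)
  C5: 34 − 25 = 9  (slack)

Optimal: x1 = 4, x2 = 9
Binding: C2, C4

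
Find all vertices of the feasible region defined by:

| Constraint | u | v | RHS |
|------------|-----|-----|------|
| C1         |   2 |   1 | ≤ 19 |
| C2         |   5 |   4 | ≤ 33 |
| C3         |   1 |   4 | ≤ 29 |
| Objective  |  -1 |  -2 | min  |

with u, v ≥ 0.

(0, 0), (6.6, 0), (1, 7), (0, 7.25)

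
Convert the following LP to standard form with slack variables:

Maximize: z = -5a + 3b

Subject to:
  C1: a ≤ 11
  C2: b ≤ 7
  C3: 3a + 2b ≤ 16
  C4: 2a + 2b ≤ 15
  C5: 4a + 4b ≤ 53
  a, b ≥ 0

max z = -5a + 3b

s.t.
  a + s1 = 11
  b + s2 = 7
  3a + 2b + s3 = 16
  2a + 2b + s4 = 15
  4a + 4b + s5 = 53
  a, b, s1, s2, s3, s4, s5 ≥ 0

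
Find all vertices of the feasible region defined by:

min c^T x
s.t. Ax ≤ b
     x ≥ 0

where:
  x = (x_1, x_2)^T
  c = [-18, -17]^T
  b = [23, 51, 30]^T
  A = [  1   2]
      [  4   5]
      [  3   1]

(0, 0), (10, 0), (9, 3), (0, 10.2)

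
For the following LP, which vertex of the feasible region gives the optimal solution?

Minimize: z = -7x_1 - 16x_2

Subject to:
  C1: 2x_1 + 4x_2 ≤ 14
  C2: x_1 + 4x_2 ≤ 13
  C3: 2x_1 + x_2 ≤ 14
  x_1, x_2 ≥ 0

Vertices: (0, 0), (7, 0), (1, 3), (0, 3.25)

Evaluate the objective at each vertex of the feasible region:
  z(0, 0) = 0
  z(7, 0) = -49
  z(1, 3) = -55  ←
  z(0, 3.25) = -52
The minimum is at x_1 = 1, x_2 = 3.

(1, 3)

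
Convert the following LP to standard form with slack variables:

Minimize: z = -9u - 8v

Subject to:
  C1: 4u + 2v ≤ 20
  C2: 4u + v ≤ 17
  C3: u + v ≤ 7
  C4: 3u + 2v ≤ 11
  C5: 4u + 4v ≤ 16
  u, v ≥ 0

min z = -9u - 8v

s.t.
  4u + 2v + s1 = 20
  4u + v + s2 = 17
  u + v + s3 = 7
  3u + 2v + s4 = 11
  4u + 4v + s5 = 16
  u, v, s1, s2, s3, s4, s5 ≥ 0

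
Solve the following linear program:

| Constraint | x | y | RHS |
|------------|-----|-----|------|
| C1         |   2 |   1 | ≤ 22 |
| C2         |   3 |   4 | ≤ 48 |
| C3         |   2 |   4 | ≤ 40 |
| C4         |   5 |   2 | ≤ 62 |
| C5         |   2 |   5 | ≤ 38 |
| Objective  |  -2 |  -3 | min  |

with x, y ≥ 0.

Evaluate the objective at each vertex of the feasible region:
  z(0, 0) = 0
  z(11, 0) = -22
  z(9, 4) = -30  ←
  z(0, 7.6) = -22.8
The minimum is at x = 9, y = 4.

x = 9, y = 4, z = -30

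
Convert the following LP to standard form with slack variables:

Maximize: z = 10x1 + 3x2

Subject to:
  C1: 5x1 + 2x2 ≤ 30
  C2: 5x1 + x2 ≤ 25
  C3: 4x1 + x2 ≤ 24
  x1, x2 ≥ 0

max z = 10x1 + 3x2

s.t.
  5x1 + 2x2 + s1 = 30
  5x1 + x2 + s2 = 25
  4x1 + x2 + s3 = 24
  x1, x2, s1, s2, s3 ≥ 0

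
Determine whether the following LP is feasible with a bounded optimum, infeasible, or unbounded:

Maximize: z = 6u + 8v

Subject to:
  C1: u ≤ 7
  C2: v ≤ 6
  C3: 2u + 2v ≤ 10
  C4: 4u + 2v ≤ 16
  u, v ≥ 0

Feasible with a bounded optimal solution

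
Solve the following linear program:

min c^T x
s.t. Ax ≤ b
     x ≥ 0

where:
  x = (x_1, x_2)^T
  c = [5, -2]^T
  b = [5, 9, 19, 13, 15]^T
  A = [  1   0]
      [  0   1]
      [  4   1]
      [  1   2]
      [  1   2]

Evaluate the objective at each vertex of the feasible region:
  z(0, 0) = 0
  z(4.75, 0) = 23.75
  z(3.571, 4.714) = 8.429
  z(0, 6.5) = -13  ←
The minimum is at x_1 = 0, x_2 = 6.5.

x_1 = 0, x_2 = 6.5, z = -13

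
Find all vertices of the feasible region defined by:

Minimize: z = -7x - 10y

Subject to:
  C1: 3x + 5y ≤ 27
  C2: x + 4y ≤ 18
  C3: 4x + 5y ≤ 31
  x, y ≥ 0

(0, 0), (7.75, 0), (4, 3), (2.571, 3.857), (0, 4.5)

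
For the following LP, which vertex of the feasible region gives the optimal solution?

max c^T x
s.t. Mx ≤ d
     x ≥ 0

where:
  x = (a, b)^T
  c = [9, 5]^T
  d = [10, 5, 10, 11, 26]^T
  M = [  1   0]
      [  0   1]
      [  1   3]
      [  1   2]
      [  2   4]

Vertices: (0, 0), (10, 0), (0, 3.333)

Evaluate the objective at each vertex of the feasible region:
  z(0, 0) = 0
  z(10, 0) = 90  ←
  z(0, 3.333) = 16.67
The maximum is at a = 10, b = 0.

(10, 0)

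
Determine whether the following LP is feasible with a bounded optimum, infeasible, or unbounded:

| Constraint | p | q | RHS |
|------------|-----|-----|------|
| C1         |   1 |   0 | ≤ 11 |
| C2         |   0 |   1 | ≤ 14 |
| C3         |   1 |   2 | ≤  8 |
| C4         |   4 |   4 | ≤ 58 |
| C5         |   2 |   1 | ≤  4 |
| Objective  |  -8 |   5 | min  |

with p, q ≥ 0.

Feasible with a bounded optimal solution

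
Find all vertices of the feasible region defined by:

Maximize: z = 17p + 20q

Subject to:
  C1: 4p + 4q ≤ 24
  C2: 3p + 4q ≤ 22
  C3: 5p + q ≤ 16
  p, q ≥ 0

(0, 0), (3.2, 0), (2.5, 3.5), (2, 4), (0, 5.5)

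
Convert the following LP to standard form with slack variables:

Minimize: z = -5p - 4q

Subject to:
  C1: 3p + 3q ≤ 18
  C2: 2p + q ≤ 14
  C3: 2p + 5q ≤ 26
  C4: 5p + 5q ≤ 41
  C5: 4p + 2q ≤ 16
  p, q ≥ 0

min z = -5p - 4q

s.t.
  3p + 3q + s1 = 18
  2p + q + s2 = 14
  2p + 5q + s3 = 26
  5p + 5q + s4 = 41
  4p + 2q + s5 = 16
  p, q, s1, s2, s3, s4, s5 ≥ 0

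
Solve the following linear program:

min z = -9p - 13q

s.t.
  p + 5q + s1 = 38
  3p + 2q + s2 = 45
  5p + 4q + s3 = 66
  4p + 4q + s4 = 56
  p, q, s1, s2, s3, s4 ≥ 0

Evaluate the objective at each vertex of the feasible region:
  z(0, 0) = 0
  z(13.2, 0) = -118.8
  z(10, 4) = -142
  z(8, 6) = -150  ←
  z(0, 7.6) = -98.8
The minimum is at p = 8, q = 6.

p = 8, q = 6, z = -150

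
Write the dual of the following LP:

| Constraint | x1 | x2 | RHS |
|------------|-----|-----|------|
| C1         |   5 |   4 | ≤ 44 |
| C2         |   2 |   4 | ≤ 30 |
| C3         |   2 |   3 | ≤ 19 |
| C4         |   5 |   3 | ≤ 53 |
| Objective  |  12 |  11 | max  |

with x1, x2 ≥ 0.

Primal max cᵀx s.t. Ax ≤ b, x ≥ 0  →  Dual min bᵀy s.t. Aᵀy ≥ c, y ≥ 0.

Minimize: z = 44y1 + 30y2 + 19y3 + 53y4

Subject to:
  5y1 + 2y2 + 2y3 + 5y4 ≥ 12
  4y1 + 4y2 + 3y3 + 3y4 ≥ 11
  y1, y2, y3, y4 ≥ 0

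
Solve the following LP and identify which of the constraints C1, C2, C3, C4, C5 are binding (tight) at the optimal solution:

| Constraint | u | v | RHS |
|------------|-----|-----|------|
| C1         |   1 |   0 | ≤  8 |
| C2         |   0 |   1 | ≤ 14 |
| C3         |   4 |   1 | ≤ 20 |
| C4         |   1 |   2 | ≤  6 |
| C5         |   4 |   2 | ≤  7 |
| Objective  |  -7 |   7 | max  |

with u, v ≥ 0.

At u = 0, v = 3, compute slack b - a·x for each constraint:
  C1: 8 − 0 = 8  (slack)
  C2: 14 − 3 = 11  (slack)
  C3: 20 − 3 = 17  (slack)
  C4: 6 − 6 = 0  (binding)
  C5: 7 − 6 = 1  (slack)

Optimal: u = 0, v = 3
Binding: C4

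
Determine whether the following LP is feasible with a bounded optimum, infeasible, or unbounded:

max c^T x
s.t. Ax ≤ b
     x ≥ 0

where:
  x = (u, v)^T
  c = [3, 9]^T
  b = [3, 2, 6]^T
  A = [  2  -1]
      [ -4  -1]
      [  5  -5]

Unbounded (objective can increase without bound)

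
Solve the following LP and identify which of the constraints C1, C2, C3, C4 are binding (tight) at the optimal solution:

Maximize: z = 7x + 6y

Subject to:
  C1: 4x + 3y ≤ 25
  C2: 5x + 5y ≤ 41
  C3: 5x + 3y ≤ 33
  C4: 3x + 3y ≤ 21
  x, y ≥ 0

At x = 4, y = 3, compute slack b - a·x for each constraint:
  C1: 25 − 25 = 0  (binding)
  C2: 41 − 35 = 6  (slack)
  C3: 33 − 29 = 4  (slack)
  C4: 21 − 21 = 0  (binding)

Optimal: x = 4, y = 3
Binding: C1, C4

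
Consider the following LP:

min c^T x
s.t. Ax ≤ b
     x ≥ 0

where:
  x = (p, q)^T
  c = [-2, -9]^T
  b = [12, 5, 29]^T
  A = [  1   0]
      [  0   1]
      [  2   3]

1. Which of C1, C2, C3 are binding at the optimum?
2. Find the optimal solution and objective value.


1. C2, C3
2. p = 7, q = 5, z = -59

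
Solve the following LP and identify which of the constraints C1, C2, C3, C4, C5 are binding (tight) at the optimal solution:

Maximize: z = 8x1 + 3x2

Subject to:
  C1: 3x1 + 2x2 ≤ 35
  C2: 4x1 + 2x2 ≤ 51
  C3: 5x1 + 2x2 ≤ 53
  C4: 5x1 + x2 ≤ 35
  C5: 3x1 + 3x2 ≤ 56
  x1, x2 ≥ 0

At x1 = 5, x2 = 10, compute slack b - a·x for each constraint:
  C1: 35 − 35 = 0  (binding)
  C2: 51 − 40 = 11  (slack)
  C3: 53 − 45 = 8  (slack)
  C4: 35 − 35 = 0  (binding)
  C5: 56 − 45 = 11  (slack)

Optimal: x1 = 5, x2 = 10
Binding: C1, C4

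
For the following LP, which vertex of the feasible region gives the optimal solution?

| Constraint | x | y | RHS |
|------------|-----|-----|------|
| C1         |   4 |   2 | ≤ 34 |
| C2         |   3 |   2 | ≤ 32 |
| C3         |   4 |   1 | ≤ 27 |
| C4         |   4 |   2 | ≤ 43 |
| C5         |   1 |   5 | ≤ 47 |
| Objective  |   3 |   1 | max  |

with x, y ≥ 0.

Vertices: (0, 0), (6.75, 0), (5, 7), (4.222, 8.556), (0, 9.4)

Evaluate the objective at each vertex of the feasible region:
  z(0, 0) = 0
  z(6.75, 0) = 20.25
  z(5, 7) = 22  ←
  z(4.222, 8.556) = 21.22
  z(0, 9.4) = 9.4
The maximum is at x = 5, y = 7.

(5, 7)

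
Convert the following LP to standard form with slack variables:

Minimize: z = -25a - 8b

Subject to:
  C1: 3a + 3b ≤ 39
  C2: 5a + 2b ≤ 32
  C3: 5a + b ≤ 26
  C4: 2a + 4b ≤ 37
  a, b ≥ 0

min z = -25a - 8b

s.t.
  3a + 3b + s1 = 39
  5a + 2b + s2 = 32
  5a + b + s3 = 26
  2a + 4b + s4 = 37
  a, b, s1, s2, s3, s4 ≥ 0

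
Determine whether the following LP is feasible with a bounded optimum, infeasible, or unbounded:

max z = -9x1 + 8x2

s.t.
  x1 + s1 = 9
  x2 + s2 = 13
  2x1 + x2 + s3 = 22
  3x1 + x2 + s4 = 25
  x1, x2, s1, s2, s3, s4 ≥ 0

Feasible with a bounded optimal solution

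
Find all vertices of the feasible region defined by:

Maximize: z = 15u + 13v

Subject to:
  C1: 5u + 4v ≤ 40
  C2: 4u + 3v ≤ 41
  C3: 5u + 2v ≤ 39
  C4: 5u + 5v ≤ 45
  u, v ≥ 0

(0, 0), (7.8, 0), (7.6, 0.5), (4, 5), (0, 9)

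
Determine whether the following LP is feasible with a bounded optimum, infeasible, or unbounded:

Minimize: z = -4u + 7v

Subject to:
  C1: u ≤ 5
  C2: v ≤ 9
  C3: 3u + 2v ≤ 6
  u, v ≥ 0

Feasible with a bounded optimal solution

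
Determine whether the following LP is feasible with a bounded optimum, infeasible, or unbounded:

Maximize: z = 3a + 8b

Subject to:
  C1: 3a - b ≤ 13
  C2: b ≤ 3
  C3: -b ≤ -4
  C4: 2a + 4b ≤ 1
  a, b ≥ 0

Infeasible (no feasible solution exists)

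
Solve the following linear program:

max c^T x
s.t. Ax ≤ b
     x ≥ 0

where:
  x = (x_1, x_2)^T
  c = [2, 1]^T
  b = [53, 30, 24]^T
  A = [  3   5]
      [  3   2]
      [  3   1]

Evaluate the objective at each vertex of the feasible region:
  z(0, 0) = 0
  z(8, 0) = 16
  z(6, 6) = 18  ←
  z(4.889, 7.667) = 17.44
  z(0, 10.6) = 10.6
The maximum is at x_1 = 6, x_2 = 6.

x_1 = 6, x_2 = 6, z = 18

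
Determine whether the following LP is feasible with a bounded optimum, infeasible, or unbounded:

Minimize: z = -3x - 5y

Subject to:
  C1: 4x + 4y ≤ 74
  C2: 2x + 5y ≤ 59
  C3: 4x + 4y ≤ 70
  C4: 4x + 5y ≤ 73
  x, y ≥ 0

Feasible with a bounded optimal solution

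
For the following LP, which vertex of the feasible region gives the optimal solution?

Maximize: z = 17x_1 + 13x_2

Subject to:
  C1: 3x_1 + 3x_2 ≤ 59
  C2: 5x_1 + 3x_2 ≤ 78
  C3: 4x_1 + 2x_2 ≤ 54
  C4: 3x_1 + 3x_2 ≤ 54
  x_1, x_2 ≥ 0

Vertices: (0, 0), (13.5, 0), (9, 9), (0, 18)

Evaluate the objective at each vertex of the feasible region:
  z(0, 0) = 0
  z(13.5, 0) = 229.5
  z(9, 9) = 270  ←
  z(0, 18) = 234
The maximum is at x_1 = 9, x_2 = 9.

(9, 9)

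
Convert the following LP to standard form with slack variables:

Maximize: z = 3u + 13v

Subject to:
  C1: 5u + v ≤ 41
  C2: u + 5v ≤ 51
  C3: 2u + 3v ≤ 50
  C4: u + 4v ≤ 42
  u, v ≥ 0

max z = 3u + 13v

s.t.
  5u + v + s1 = 41
  u + 5v + s2 = 51
  2u + 3v + s3 = 50
  u + 4v + s4 = 42
  u, v, s1, s2, s3, s4 ≥ 0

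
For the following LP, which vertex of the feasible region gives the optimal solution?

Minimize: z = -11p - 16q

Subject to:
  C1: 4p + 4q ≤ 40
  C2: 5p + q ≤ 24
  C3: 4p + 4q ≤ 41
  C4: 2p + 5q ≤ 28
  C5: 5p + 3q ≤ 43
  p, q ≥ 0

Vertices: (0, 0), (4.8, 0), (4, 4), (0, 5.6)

Evaluate the objective at each vertex of the feasible region:
  z(0, 0) = 0
  z(4.8, 0) = -52.8
  z(4, 4) = -108  ←
  z(0, 5.6) = -89.6
The minimum is at p = 4, q = 4.

(4, 4)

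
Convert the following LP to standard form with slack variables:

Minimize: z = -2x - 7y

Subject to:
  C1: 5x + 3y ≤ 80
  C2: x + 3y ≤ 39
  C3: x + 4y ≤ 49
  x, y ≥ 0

min z = -2x - 7y

s.t.
  5x + 3y + s1 = 80
  x + 3y + s2 = 39
  x + 4y + s3 = 49
  x, y, s1, s2, s3 ≥ 0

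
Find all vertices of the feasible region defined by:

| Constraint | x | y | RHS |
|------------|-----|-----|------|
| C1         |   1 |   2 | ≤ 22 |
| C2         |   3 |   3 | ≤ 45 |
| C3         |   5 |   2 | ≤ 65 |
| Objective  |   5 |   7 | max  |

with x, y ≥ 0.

(0, 0), (13, 0), (11.67, 3.333), (8, 7), (0, 11)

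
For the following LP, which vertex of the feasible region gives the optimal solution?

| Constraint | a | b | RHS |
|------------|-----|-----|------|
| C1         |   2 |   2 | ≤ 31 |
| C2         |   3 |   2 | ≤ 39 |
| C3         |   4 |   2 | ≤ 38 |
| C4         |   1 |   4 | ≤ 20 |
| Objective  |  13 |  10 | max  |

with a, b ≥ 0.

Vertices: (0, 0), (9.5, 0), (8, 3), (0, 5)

Evaluate the objective at each vertex of the feasible region:
  z(0, 0) = 0
  z(9.5, 0) = 123.5
  z(8, 3) = 134  ←
  z(0, 5) = 50
The maximum is at a = 8, b = 3.

(8, 3)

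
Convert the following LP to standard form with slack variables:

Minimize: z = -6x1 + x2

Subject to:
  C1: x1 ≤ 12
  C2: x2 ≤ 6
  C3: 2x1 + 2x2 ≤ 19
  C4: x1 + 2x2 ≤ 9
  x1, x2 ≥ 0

min z = -6x1 + x2

s.t.
  x1 + s1 = 12
  x2 + s2 = 6
  2x1 + 2x2 + s3 = 19
  x1 + 2x2 + s4 = 9
  x1, x2, s1, s2, s3, s4 ≥ 0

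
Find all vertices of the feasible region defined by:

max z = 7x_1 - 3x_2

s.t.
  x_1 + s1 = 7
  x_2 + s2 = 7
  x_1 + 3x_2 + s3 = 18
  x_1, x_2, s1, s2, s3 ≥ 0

(0, 0), (7, 0), (7, 3.667), (0, 6)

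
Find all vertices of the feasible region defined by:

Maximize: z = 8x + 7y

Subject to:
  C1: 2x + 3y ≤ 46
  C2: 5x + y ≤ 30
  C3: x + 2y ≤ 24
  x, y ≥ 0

(0, 0), (6, 0), (4, 10), (0, 12)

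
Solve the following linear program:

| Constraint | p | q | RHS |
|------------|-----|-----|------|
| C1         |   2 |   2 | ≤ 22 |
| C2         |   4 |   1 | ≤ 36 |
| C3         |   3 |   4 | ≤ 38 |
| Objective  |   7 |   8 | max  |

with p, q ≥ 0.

Evaluate the objective at each vertex of the feasible region:
  z(0, 0) = 0
  z(9, 0) = 63
  z(8.333, 2.667) = 79.67
  z(6, 5) = 82  ←
  z(0, 9.5) = 76
The maximum is at p = 6, q = 5.

p = 6, q = 5, z = 82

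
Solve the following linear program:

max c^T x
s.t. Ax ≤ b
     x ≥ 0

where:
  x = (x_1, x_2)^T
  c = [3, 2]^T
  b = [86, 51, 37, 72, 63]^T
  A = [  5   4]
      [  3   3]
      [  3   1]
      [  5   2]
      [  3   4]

Evaluate the objective at each vertex of the feasible region:
  z(0, 0) = 0
  z(12.33, 0) = 37
  z(10, 7) = 44  ←
  z(5, 12) = 39
  z(0, 15.75) = 31.5
The maximum is at x_1 = 10, x_2 = 7.

x_1 = 10, x_2 = 7, z = 44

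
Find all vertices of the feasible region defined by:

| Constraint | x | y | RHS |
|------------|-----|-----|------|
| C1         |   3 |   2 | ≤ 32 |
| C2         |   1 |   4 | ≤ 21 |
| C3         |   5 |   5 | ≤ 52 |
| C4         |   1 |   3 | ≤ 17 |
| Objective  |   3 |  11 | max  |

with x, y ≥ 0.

(0, 0), (10.4, 0), (7.1, 3.3), (5, 4), (0, 5.25)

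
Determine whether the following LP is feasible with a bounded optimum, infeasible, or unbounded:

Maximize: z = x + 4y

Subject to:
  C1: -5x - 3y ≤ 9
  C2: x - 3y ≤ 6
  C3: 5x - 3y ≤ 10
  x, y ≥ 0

Unbounded (objective can increase without bound)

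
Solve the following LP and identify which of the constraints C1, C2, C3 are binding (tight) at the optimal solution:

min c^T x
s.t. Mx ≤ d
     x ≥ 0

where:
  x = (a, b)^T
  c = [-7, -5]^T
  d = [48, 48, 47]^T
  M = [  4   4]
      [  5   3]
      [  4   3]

At a = 6, b = 6, compute slack b - a·x for each constraint:
  C1: 48 − 48 = 0  (binding)
  C2: 48 − 48 = 0  (binding)
  C3: 47 − 42 = 5  (slack)

Optimal: a = 6, b = 6
Binding: C1, C2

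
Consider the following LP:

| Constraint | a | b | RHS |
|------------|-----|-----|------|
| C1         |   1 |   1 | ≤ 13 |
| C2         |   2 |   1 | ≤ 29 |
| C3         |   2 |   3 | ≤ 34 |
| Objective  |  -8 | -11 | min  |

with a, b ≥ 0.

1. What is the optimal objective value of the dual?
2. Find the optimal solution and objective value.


1. -128
2. a = 5, b = 8, z = -128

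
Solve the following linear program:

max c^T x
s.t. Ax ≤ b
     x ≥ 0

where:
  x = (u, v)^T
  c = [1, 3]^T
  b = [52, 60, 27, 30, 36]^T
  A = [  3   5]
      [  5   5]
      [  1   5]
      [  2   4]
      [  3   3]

Evaluate the objective at each vertex of the feasible region:
  z(0, 0) = 0
  z(12, 0) = 12
  z(9, 3) = 18
  z(7, 4) = 19  ←
  z(0, 5.4) = 16.2
The maximum is at u = 7, v = 4.

u = 7, v = 4, z = 19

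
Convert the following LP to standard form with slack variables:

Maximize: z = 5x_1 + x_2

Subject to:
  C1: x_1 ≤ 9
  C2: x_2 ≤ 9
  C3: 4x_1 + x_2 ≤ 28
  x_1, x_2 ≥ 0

max z = 5x_1 + x_2

s.t.
  x_1 + s1 = 9
  x_2 + s2 = 9
  4x_1 + x_2 + s3 = 28
  x_1, x_2, s1, s2, s3 ≥ 0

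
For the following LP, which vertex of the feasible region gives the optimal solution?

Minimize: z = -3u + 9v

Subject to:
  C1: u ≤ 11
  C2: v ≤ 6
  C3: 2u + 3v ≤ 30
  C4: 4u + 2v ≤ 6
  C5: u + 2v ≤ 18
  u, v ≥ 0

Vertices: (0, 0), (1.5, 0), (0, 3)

Evaluate the objective at each vertex of the feasible region:
  z(0, 0) = 0
  z(1.5, 0) = -4.5  ←
  z(0, 3) = 27
The minimum is at u = 1.5, v = 0.

(1.5, 0)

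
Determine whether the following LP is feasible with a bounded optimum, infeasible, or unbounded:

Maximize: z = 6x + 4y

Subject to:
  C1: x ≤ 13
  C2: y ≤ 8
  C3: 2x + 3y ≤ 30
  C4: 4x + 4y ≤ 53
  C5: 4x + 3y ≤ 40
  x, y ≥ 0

Feasible with a bounded optimal solution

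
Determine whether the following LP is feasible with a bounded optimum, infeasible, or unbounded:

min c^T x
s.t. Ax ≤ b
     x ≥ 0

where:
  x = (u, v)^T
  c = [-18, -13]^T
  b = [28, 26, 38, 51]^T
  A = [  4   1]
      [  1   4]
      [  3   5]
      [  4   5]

Feasible with a bounded optimal solution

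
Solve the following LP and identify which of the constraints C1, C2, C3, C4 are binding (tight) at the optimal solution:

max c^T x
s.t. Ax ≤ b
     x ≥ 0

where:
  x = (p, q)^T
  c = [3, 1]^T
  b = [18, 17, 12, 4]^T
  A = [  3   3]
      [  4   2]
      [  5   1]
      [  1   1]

At p = 2, q = 2, compute slack b - a·x for each constraint:
  C1: 18 − 12 = 6  (slack)
  C2: 17 − 12 = 5  (slack)
  C3: 12 − 12 = 0  (binding)
  C4: 4 − 4 = 0  (binding)

Optimal: p = 2, q = 2
Binding: C3, C4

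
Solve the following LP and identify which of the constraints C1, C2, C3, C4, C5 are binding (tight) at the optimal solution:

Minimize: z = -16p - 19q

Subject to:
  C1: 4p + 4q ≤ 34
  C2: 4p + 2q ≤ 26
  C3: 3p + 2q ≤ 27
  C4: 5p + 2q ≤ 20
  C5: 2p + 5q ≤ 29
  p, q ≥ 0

At p = 2, q = 5, compute slack b - a·x for each constraint:
  C1: 34 − 28 = 6  (slack)
  C2: 26 − 18 = 8  (slack)
  C3: 27 − 16 = 11  (slack)
  C4: 20 − 20 = 0  (binding)
  C5: 29 − 29 = 0  (binding)

Optimal: p = 2, q = 5
Binding: C4, C5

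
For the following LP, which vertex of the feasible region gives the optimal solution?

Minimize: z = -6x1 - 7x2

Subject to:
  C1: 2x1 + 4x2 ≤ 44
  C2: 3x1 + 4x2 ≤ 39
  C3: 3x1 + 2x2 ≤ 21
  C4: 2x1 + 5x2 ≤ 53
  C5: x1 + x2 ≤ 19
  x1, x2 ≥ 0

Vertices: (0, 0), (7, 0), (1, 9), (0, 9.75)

Evaluate the objective at each vertex of the feasible region:
  z(0, 0) = 0
  z(7, 0) = -42
  z(1, 9) = -69  ←
  z(0, 9.75) = -68.25
The minimum is at x1 = 1, x2 = 9.

(1, 9)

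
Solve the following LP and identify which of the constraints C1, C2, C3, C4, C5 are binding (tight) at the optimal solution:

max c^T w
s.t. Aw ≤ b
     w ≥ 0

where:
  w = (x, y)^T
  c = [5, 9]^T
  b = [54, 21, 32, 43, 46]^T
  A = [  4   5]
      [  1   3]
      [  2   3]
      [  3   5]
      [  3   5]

At x = 6, y = 5, compute slack b - a·x for each constraint:
  C1: 54 − 49 = 5  (slack)
  C2: 21 − 21 = 0  (binding)
  C3: 32 − 27 = 5  (slack)
  C4: 43 − 43 = 0  (binding)
  C5: 46 − 43 = 3  (slack)

Optimal: x = 6, y = 5
Binding: C2, C4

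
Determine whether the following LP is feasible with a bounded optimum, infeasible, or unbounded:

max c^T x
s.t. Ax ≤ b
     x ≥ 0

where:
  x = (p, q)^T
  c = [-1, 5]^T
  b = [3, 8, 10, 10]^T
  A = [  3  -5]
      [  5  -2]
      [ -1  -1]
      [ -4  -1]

Unbounded (objective can increase without bound)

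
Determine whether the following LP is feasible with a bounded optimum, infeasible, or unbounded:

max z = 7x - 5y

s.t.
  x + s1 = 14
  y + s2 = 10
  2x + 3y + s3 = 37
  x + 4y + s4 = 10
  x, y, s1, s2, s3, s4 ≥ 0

Feasible with a bounded optimal solution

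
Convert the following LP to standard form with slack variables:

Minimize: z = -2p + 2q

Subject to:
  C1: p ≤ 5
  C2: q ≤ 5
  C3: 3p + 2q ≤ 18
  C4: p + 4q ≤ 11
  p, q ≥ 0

min z = -2p + 2q

s.t.
  p + s1 = 5
  q + s2 = 5
  3p + 2q + s3 = 18
  p + 4q + s4 = 11
  p, q, s1, s2, s3, s4 ≥ 0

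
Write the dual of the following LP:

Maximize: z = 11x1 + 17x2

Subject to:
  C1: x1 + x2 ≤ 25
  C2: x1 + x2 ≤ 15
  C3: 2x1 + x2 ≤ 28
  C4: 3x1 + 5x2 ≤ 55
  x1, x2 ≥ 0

Primal max cᵀx s.t. Ax ≤ b, x ≥ 0  →  Dual min bᵀy s.t. Aᵀy ≥ c, y ≥ 0.

Minimize: z = 25y1 + 15y2 + 28y3 + 55y4

Subject to:
  y1 + y2 + 2y3 + 3y4 ≥ 11
  y1 + y2 + y3 + 5y4 ≥ 17
  y1, y2, y3, y4 ≥ 0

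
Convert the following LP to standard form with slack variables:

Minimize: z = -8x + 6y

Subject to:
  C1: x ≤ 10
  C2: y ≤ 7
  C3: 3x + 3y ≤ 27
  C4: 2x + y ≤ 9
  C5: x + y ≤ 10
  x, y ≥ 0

min z = -8x + 6y

s.t.
  x + s1 = 10
  y + s2 = 7
  3x + 3y + s3 = 27
  2x + y + s4 = 9
  x + y + s5 = 10
  x, y, s1, s2, s3, s4, s5 ≥ 0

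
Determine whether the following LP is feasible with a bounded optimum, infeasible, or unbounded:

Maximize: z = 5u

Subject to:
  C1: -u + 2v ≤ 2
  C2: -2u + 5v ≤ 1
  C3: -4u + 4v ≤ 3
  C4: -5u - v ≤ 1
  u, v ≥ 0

Unbounded (objective can increase without bound)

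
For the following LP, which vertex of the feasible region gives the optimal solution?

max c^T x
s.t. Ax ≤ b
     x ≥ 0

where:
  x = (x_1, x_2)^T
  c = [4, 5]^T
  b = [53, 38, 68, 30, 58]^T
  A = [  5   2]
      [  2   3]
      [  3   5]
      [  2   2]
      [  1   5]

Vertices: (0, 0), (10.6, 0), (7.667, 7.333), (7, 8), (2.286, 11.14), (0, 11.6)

Evaluate the objective at each vertex of the feasible region:
  z(0, 0) = 0
  z(10.6, 0) = 42.4
  z(7.667, 7.333) = 67.33
  z(7, 8) = 68  ←
  z(2.286, 11.14) = 64.86
  z(0, 11.6) = 58
The maximum is at x_1 = 7, x_2 = 8.

(7, 8)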